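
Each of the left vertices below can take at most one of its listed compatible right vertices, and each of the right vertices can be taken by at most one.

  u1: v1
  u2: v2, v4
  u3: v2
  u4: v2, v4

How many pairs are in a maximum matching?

Unit-capacity flow: source→left, listed edges, right→sink; max matching = max flow.
Augmenting path u1→v1 (+1); matched 1.
Augmenting path u2→v2 (+1); matched 2.
Augmenting path u4→v4 (+1); matched 3.
No augmenting path remains; maximum matching = 3.
König certificate: {u1, v2, v4} is a vertex cover of size 3 (every listed pair touches it), so no matching can be larger.

3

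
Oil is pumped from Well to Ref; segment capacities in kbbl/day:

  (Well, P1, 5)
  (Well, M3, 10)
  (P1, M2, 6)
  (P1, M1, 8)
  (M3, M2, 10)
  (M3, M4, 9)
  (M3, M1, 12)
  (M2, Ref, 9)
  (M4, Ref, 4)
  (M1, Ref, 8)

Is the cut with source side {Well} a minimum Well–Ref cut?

Given cut capacity: 5 + 10 = 15.
Augment Well→P1→M2→Ref: bottleneck 5, flow now 5.
Augment Well→M3→M2→Ref: bottleneck 4, flow now 9.
Augment Well→M3→M4→Ref: bottleneck 4, flow now 13.
Augment Well→M3→M1→Ref: bottleneck 2, flow now 15.
No augmenting path remains; maximum flow = 15.
Cut capacity 15 equals the max flow, so it is a minimum cut.

Yes — it is a minimum cut (capacity 15).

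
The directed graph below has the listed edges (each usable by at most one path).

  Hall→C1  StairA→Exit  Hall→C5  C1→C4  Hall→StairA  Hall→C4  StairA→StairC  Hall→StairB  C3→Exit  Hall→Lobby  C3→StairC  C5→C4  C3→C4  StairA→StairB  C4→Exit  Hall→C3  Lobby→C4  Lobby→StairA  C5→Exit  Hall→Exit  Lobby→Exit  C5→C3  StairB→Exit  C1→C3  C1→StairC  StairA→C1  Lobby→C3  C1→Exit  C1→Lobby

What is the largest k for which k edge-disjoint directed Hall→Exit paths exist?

Assign every edge capacity 1; by Menger, the answer equals the max flow.
Path Hall→Exit (+1); total 1.
Path Hall→StairA→Exit (+1); total 2.
Path Hall→C1→Exit (+1); total 3.
Path Hall→C5→Exit (+1); total 4.
Path Hall→Lobby→Exit (+1); total 5.
Path Hall→C3→Exit (+1); total 6.
Path Hall→C4→Exit (+1); total 7.
Path Hall→StairB→Exit (+1); total 8.
No residual Hall→Exit path; max flow = 8.
Certifying cut of size 8: {Hall→C1, Hall→C3, Hall→C4, Hall→C5, Hall→Exit, Hall→Lobby, Hall→StairA, Hall→StairB}.

8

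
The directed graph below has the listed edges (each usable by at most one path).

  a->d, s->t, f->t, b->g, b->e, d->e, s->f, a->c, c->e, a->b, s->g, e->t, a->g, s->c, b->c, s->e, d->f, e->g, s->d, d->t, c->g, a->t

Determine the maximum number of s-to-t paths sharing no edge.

4

Assign every edge capacity 1; by Menger, the answer equals the max flow.
Path s→t (+1); total 1.
Path s→d→t (+1); total 2.
Path s→e→t (+1); total 3.
Path s→f→t (+1); total 4.
No residual s→t path; max flow = 4.
Certifying cut of size 4: {e→t, s→d, s→f, s→t}.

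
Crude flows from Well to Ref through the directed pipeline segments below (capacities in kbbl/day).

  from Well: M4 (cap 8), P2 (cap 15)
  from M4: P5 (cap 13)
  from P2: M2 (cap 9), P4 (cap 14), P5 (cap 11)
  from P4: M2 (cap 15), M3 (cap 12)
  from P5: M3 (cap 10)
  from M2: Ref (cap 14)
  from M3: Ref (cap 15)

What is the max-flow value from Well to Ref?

23

Augment Well→P2→M2→Ref: bottleneck 9, flow now 9.
Augment Well→M4→P5→M3→Ref: bottleneck 8, flow now 17.
Augment Well→P2→P4→M2→Ref: bottleneck 5, flow now 22.
Augment Well→P2→P4→M3→Ref: bottleneck 1, flow now 23.
No augmenting path remains; maximum flow = 23.
In the residual graph, reachable from Well: {Well}.
Min-cut edges: Well→M4 (8), Well→P2 (15); capacity 8 + 15 = 23.
This cut is saturated, so no flow can exceed 23.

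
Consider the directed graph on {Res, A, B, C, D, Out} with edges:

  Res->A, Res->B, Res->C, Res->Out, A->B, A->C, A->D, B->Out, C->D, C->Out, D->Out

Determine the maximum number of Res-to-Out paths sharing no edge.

4

Assign every edge capacity 1; by Menger, the answer equals the max flow.
Path Res→Out (+1); total 1.
Path Res→B→Out (+1); total 2.
Path Res→C→Out (+1); total 3.
Path Res→A→D→Out (+1); total 4.
No residual Res→Out path; max flow = 4.
Certifying cut of size 4: {Res→A, Res→B, Res→C, Res→Out}.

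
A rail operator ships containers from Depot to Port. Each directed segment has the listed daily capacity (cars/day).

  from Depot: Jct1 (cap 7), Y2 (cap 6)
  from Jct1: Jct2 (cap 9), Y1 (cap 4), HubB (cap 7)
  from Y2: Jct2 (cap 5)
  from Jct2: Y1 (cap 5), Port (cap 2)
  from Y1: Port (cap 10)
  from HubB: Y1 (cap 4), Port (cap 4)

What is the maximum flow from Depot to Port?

Augment Depot→Jct1→Jct2→Port: bottleneck 2, flow now 2.
Augment Depot→Jct1→Y1→Port: bottleneck 4, flow now 6.
Augment Depot→Jct1→HubB→Port: bottleneck 1, flow now 7.
Augment Depot→Y2→Jct2→Y1→Port: bottleneck 5, flow now 12.
No augmenting path remains; maximum flow = 12.
In the residual graph, reachable from Depot: {Depot, Y2}.
Min-cut edges: Depot→Jct1 (7), Y2→Jct2 (5); capacity 7 + 5 = 12.
This cut is saturated, so no flow can exceed 12.

12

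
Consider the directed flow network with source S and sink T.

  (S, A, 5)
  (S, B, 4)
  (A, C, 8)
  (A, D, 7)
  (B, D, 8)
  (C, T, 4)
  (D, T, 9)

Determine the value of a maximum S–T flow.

9

Augment S→A→C→T: bottleneck 4, flow now 4.
Augment S→A→D→T: bottleneck 1, flow now 5.
Augment S→B→D→T: bottleneck 4, flow now 9.
No augmenting path remains; maximum flow = 9.
In the residual graph, reachable from S: {S}.
Min-cut edges: S→A (5), S→B (4); capacity 5 + 4 = 9.
This cut is saturated, so no flow can exceed 9.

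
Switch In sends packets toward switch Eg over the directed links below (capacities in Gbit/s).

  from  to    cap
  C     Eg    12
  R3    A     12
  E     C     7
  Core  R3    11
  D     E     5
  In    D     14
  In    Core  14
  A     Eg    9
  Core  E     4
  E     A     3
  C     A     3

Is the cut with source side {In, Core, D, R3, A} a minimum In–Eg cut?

Given cut capacity: 4 + 5 + 9 = 18.
Augment In→Core→E→C→Eg: bottleneck 4, flow now 4.
Augment In→Core→R3→A→Eg: bottleneck 9, flow now 13.
Augment In→D→E→C→Eg: bottleneck 3, flow now 16.
No augmenting path remains; maximum flow = 16.
In the residual graph, reachable from In: {In, Core, D, E, R3, A}.
Min-cut edges: E→C (7), A→Eg (9); capacity 7 + 9 = 16.
Cut capacity 18 exceeds the max flow 16, so it is not minimum.

No — its capacity is 18, but the minimum cut has capacity 16.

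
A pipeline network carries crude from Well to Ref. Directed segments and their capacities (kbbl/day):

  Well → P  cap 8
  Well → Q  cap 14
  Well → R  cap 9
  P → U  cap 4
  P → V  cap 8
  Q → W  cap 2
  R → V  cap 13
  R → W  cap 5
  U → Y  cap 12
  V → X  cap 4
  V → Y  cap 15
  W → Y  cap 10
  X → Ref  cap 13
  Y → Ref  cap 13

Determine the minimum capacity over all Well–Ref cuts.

17

Augment Well→P→U→Y→Ref: bottleneck 4, flow now 4.
Augment Well→P→V→X→Ref: bottleneck 4, flow now 8.
Augment Well→Q→W→Y→Ref: bottleneck 2, flow now 10.
Augment Well→R→V→Y→Ref: bottleneck 7, flow now 17.
No augmenting path remains; maximum flow = 17.
By max-flow min-cut, the minimum cut capacity equals the max flow.
In the residual graph, reachable from Well: {Well, P, Q, R, U, V, W, Y}.
Min-cut edges: V→X (4), Y→Ref (13); capacity 4 + 13 = 17.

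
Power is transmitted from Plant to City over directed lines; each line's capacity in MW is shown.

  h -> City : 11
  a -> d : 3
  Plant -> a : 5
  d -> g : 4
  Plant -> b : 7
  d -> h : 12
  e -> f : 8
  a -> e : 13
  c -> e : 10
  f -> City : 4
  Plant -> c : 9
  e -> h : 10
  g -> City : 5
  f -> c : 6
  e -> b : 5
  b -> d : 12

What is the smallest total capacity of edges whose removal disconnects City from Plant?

Augment Plant→a→d→g→City: bottleneck 3, flow now 3.
Augment Plant→a→e→f→City: bottleneck 2, flow now 5.
Augment Plant→b→d→g→City: bottleneck 1, flow now 6.
Augment Plant→b→d→h→City: bottleneck 6, flow now 12.
Augment Plant→c→e→f→City: bottleneck 2, flow now 14.
Augment Plant→c→e→h→City: bottleneck 5, flow now 19.
No augmenting path remains; maximum flow = 19.
By max-flow min-cut, the minimum cut capacity equals the max flow.
In the residual graph, reachable from Plant: {Plant, a, b, c, d, e, f, h}.
Min-cut edges: d→g (4), f→City (4), h→City (11); capacity 4 + 4 + 11 = 19.

19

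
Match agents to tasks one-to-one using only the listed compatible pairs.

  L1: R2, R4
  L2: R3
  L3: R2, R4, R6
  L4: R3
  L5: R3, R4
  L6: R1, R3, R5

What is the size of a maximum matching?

5

Unit-capacity flow: source→left, listed edges, right→sink; max matching = max flow.
Augmenting path L1→R2 (+1); matched 1.
Augmenting path L2→R3 (+1); matched 2.
Augmenting path L3→R4 (+1); matched 3.
Augmenting path L6→R1 (+1); matched 4.
Augmenting path L5→R4→L3→R6 (+1); matched 5.
No augmenting path remains; maximum matching = 5.
König certificate: {L1, L3, L5, L6, R3} is a vertex cover of size 5 (every listed pair touches it), so no matching can be larger.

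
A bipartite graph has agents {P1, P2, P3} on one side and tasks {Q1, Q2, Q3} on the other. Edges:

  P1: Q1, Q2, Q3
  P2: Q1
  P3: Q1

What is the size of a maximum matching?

Unit-capacity flow: source→left, listed edges, right→sink; max matching = max flow.
Augmenting path P1→Q1 (+1); matched 1.
Augmenting path P2→Q1→P1→Q2 (+1); matched 2.
No augmenting path remains; maximum matching = 2.
König certificate: {P1, Q1} is a vertex cover of size 2 (every listed pair touches it), so no matching can be larger.

2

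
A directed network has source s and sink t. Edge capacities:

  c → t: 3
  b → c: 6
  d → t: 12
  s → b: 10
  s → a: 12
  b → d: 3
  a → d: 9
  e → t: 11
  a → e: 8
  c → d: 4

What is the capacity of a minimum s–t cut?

21

Augment s→a→d→t: bottleneck 9, flow now 9.
Augment s→a→e→t: bottleneck 3, flow now 12.
Augment s→b→c→t: bottleneck 3, flow now 15.
Augment s→b→d→t: bottleneck 3, flow now 18.
Augment s→b→c→d→a→e→t: bottleneck 3, flow now 21. (uses reverse residual edge)
No augmenting path remains; maximum flow = 21.
By max-flow min-cut, the minimum cut capacity equals the max flow.
In the residual graph, reachable from s: {s, b}.
Min-cut edges: s→a (12), b→c (6), b→d (3); capacity 12 + 6 + 3 = 21.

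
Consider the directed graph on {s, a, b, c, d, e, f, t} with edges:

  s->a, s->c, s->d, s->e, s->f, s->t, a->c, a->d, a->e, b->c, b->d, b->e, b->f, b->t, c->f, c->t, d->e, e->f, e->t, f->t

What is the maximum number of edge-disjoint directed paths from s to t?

Assign every edge capacity 1; by Menger, the answer equals the max flow.
Path s→t (+1); total 1.
Path s→c→t (+1); total 2.
Path s→e→t (+1); total 3.
Path s→f→t (+1); total 4.
No residual s→t path; max flow = 4.
Certifying cut of size 4: {c→t, e→t, f→t, s→t}.

4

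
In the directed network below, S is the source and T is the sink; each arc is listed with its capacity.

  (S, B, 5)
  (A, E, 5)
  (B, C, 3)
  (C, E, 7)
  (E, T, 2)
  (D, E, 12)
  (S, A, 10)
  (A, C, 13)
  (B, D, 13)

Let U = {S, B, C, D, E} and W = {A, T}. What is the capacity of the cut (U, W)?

12

Edges leaving {S, B, C, D, E}: S→A (10), E→T (2).
Cut capacity = 10 + 2 = 12.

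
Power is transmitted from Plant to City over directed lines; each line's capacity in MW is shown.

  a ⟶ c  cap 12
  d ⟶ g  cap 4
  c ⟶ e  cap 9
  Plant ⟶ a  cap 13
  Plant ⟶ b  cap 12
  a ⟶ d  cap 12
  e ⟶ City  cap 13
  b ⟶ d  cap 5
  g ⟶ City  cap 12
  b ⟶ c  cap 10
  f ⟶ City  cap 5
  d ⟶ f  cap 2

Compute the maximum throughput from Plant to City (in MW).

Augment Plant→a→c→e→City: bottleneck 9, flow now 9.
Augment Plant→a→d→f→City: bottleneck 2, flow now 11.
Augment Plant→a→d→g→City: bottleneck 2, flow now 13.
Augment Plant→b→d→g→City: bottleneck 2, flow now 15.
No augmenting path remains; maximum flow = 15.
In the residual graph, reachable from Plant: {Plant, a, b, c, d}.
Min-cut edges: c→e (9), d→f (2), d→g (4); capacity 9 + 2 + 4 = 15.
This cut is saturated, so no flow can exceed 15.

15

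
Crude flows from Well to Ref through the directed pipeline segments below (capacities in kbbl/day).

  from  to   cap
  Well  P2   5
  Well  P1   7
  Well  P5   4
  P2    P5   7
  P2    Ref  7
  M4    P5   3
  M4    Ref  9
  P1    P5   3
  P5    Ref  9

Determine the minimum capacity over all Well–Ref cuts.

Augment Well→P2→Ref: bottleneck 5, flow now 5.
Augment Well→P5→Ref: bottleneck 4, flow now 9.
Augment Well→P1→P5→Ref: bottleneck 3, flow now 12.
No augmenting path remains; maximum flow = 12.
By max-flow min-cut, the minimum cut capacity equals the max flow.
In the residual graph, reachable from Well: {Well, P1}.
Min-cut edges: Well→P2 (5), Well→P5 (4), P1→P5 (3); capacity 5 + 4 + 3 = 12.

12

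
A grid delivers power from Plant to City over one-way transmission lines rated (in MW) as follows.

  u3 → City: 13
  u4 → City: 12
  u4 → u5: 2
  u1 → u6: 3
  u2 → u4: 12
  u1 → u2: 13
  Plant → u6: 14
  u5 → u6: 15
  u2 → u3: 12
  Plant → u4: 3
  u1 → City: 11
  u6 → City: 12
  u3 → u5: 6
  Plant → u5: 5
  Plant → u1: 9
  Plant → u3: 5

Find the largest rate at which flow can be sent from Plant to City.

Augment Plant→u1→City: bottleneck 9, flow now 9.
Augment Plant→u3→City: bottleneck 5, flow now 14.
Augment Plant→u4→City: bottleneck 3, flow now 17.
Augment Plant→u6→City: bottleneck 12, flow now 29.
No augmenting path remains; maximum flow = 29.
In the residual graph, reachable from Plant: {Plant, u5, u6}.
Min-cut edges: Plant→u1 (9), Plant→u3 (5), Plant→u4 (3), u6→City (12); capacity 9 + 5 + 3 + 12 = 29.
This cut is saturated, so no flow can exceed 29.

29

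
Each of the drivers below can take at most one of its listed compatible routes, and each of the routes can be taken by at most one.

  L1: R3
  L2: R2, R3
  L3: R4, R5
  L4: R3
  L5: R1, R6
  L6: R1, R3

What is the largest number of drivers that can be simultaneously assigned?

Unit-capacity flow: source→left, listed edges, right→sink; max matching = max flow.
Augmenting path L1→R3 (+1); matched 1.
Augmenting path L2→R2 (+1); matched 2.
Augmenting path L3→R4 (+1); matched 3.
Augmenting path L5→R1 (+1); matched 4.
Augmenting path L6→R1→L5→R6 (+1); matched 5.
No augmenting path remains; maximum matching = 5.
König certificate: {L2, L3, L5, L6, R3} is a vertex cover of size 5 (every listed pair touches it), so no matching can be larger.

5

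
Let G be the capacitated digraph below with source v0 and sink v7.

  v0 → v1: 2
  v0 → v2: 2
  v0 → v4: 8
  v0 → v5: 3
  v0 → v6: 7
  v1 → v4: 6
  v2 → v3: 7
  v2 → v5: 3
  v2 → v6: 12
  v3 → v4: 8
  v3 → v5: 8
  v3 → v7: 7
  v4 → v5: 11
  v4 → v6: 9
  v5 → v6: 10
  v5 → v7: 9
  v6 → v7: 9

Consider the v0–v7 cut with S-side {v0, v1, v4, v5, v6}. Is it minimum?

Yes — it is a minimum cut (capacity 20).

Given cut capacity: 2 + 9 + 9 = 20.
Augment v0→v5→v7: bottleneck 3, flow now 3.
Augment v0→v6→v7: bottleneck 7, flow now 10.
Augment v0→v2→v3→v7: bottleneck 2, flow now 12.
Augment v0→v4→v5→v7: bottleneck 6, flow now 18.
Augment v0→v4→v6→v7: bottleneck 2, flow now 20.
No augmenting path remains; maximum flow = 20.
Cut capacity 20 equals the max flow, so it is a minimum cut.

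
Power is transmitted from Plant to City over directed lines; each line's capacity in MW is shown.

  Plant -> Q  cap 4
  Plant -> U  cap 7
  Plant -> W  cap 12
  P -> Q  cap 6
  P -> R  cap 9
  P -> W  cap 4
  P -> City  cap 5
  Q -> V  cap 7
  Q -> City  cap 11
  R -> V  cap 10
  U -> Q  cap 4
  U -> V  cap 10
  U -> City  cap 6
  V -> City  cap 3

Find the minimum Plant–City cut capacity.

Augment Plant→Q→City: bottleneck 4, flow now 4.
Augment Plant→U→City: bottleneck 6, flow now 10.
Augment Plant→U→Q→City: bottleneck 1, flow now 11.
No augmenting path remains; maximum flow = 11.
By max-flow min-cut, the minimum cut capacity equals the max flow.
In the residual graph, reachable from Plant: {Plant, W}.
Min-cut edges: Plant→Q (4), Plant→U (7); capacity 4 + 7 = 11.

11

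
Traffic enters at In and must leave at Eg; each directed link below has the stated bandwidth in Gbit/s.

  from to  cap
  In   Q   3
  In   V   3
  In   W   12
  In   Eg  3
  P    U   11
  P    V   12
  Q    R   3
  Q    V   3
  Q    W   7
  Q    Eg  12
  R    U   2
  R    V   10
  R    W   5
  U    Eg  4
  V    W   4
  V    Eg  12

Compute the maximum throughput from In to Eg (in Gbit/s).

Augment In→Eg: bottleneck 3, flow now 3.
Augment In→Q→Eg: bottleneck 3, flow now 6.
Augment In→V→Eg: bottleneck 3, flow now 9.
No augmenting path remains; maximum flow = 9.
In the residual graph, reachable from In: {In, W}.
Min-cut edges: In→Q (3), In→V (3), In→Eg (3); capacity 3 + 3 + 3 = 9.
This cut is saturated, so no flow can exceed 9.

9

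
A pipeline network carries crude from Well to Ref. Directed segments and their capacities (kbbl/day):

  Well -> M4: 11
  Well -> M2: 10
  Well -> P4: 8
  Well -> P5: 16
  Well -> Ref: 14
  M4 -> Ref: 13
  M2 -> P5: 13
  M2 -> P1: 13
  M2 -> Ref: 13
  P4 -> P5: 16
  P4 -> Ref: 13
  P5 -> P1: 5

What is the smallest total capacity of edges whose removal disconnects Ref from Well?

43

Augment Well→Ref: bottleneck 14, flow now 14.
Augment Well→M4→Ref: bottleneck 11, flow now 25.
Augment Well→M2→Ref: bottleneck 10, flow now 35.
Augment Well→P4→Ref: bottleneck 8, flow now 43.
No augmenting path remains; maximum flow = 43.
By max-flow min-cut, the minimum cut capacity equals the max flow.
In the residual graph, reachable from Well: {Well, P5, P1}.
Min-cut edges: Well→M4 (11), Well→M2 (10), Well→P4 (8), Well→Ref (14); capacity 11 + 10 + 8 + 14 = 43.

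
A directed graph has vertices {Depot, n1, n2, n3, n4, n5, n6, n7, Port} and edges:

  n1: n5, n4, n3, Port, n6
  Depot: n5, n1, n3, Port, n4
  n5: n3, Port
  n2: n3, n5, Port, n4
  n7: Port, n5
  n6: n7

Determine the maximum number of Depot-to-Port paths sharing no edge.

3

Assign every edge capacity 1; by Menger, the answer equals the max flow.
Path Depot→Port (+1); total 1.
Path Depot→n1→Port (+1); total 2.
Path Depot→n5→Port (+1); total 3.
No residual Depot→Port path; max flow = 3.
Certifying cut of size 3: {Depot→Port, Depot→n1, Depot→n5}.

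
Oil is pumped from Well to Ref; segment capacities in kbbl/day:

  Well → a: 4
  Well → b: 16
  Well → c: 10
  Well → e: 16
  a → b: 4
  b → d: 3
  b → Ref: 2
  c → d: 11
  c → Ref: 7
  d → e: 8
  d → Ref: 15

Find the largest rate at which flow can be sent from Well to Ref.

15

Augment Well→b→Ref: bottleneck 2, flow now 2.
Augment Well→c→Ref: bottleneck 7, flow now 9.
Augment Well→b→d→Ref: bottleneck 3, flow now 12.
Augment Well→c→d→Ref: bottleneck 3, flow now 15.
No augmenting path remains; maximum flow = 15.
In the residual graph, reachable from Well: {Well, a, b, e}.
Min-cut edges: Well→c (10), b→d (3), b→Ref (2); capacity 10 + 3 + 2 = 15.
This cut is saturated, so no flow can exceed 15.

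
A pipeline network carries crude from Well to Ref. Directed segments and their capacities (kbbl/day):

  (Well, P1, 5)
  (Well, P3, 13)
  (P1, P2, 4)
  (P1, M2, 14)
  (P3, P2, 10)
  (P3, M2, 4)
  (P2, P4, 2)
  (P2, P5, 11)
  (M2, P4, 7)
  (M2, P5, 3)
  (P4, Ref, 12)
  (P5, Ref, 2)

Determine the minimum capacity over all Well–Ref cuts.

11

Augment Well→P1→P2→P4→Ref: bottleneck 2, flow now 2.
Augment Well→P1→P2→P5→Ref: bottleneck 2, flow now 4.
Augment Well→P1→M2→P4→Ref: bottleneck 1, flow now 5.
Augment Well→P3→M2→P4→Ref: bottleneck 4, flow now 9.
Augment Well→P3→P2→P1→M2→P4→Ref: bottleneck 2, flow now 11. (uses reverse residual edge)
No augmenting path remains; maximum flow = 11.
By max-flow min-cut, the minimum cut capacity equals the max flow.
In the residual graph, reachable from Well: {Well, P1, P3, P2, M2, P5}.
Min-cut edges: P2→P4 (2), M2→P4 (7), P5→Ref (2); capacity 2 + 7 + 2 = 11.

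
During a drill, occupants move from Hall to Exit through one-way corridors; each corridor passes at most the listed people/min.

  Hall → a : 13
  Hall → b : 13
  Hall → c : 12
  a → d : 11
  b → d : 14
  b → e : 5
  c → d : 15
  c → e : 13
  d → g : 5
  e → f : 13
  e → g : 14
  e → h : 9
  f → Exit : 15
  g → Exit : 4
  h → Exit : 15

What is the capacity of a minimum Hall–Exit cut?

Augment Hall→a→d→g→Exit: bottleneck 4, flow now 4.
Augment Hall→b→e→f→Exit: bottleneck 5, flow now 9.
Augment Hall→c→e→f→Exit: bottleneck 8, flow now 17.
Augment Hall→c→e→h→Exit: bottleneck 4, flow now 21.
No augmenting path remains; maximum flow = 21.
By max-flow min-cut, the minimum cut capacity equals the max flow.
In the residual graph, reachable from Hall: {Hall, a, b, d, g}.
Min-cut edges: Hall→c (12), b→e (5), g→Exit (4); capacity 12 + 5 + 4 = 21.

21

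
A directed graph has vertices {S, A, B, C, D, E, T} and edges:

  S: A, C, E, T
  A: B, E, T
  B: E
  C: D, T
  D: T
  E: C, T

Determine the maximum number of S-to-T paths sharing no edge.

Assign every edge capacity 1; by Menger, the answer equals the max flow.
Path S→T (+1); total 1.
Path S→A→T (+1); total 2.
Path S→C→T (+1); total 3.
Path S→E→T (+1); total 4.
No residual S→T path; max flow = 4.
Certifying cut of size 4: {S→A, S→C, S→E, S→T}.

4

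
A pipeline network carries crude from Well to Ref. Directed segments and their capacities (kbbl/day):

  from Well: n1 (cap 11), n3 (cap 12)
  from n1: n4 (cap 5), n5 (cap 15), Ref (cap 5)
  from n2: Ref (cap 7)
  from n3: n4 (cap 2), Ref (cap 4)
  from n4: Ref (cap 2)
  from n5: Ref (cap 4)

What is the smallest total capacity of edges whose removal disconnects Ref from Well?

Augment Well→n1→Ref: bottleneck 5, flow now 5.
Augment Well→n3→Ref: bottleneck 4, flow now 9.
Augment Well→n1→n4→Ref: bottleneck 2, flow now 11.
Augment Well→n1→n5→Ref: bottleneck 4, flow now 15.
No augmenting path remains; maximum flow = 15.
By max-flow min-cut, the minimum cut capacity equals the max flow.
In the residual graph, reachable from Well: {Well, n1, n3, n4, n5}.
Min-cut edges: n1→Ref (5), n3→Ref (4), n4→Ref (2), n5→Ref (4); capacity 5 + 4 + 2 + 4 = 15.

15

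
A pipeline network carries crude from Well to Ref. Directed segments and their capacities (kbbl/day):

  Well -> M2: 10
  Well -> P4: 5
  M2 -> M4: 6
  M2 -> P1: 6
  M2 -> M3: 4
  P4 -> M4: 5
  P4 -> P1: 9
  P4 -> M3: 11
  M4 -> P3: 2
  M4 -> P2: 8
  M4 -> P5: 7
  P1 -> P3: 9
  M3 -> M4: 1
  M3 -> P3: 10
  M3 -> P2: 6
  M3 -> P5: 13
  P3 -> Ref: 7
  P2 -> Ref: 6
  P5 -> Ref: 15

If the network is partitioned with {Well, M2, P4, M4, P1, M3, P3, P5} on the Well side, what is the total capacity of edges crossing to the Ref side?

Edges leaving {Well, M2, P4, M4, P1, M3, P3, P5}: M4→P2 (8), M3→P2 (6), P3→Ref (7), P5→Ref (15).
Cut capacity = 8 + 6 + 7 + 15 = 36.

36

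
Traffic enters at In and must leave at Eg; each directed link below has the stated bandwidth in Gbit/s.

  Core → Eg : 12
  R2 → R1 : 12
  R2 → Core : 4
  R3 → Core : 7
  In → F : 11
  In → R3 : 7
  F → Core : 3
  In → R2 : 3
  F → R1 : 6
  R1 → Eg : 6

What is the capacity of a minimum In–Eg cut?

18

Augment In→R2→R1→Eg: bottleneck 3, flow now 3.
Augment In→F→R1→Eg: bottleneck 3, flow now 6.
Augment In→F→Core→Eg: bottleneck 3, flow now 9.
Augment In→R3→Core→Eg: bottleneck 7, flow now 16.
Augment In→F→R1→R2→Core→Eg: bottleneck 2, flow now 18. (uses reverse residual edge)
No augmenting path remains; maximum flow = 18.
By max-flow min-cut, the minimum cut capacity equals the max flow.
In the residual graph, reachable from In: {In, R2, F, R3, R1, Core}.
Min-cut edges: R1→Eg (6), Core→Eg (12); capacity 6 + 12 = 18.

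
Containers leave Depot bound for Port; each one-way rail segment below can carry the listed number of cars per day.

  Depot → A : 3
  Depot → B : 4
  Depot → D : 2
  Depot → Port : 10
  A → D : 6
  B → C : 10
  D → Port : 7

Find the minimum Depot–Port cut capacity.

15

Augment Depot→Port: bottleneck 10, flow now 10.
Augment Depot→D→Port: bottleneck 2, flow now 12.
Augment Depot→A→D→Port: bottleneck 3, flow now 15.
No augmenting path remains; maximum flow = 15.
By max-flow min-cut, the minimum cut capacity equals the max flow.
In the residual graph, reachable from Depot: {Depot, B, C}.
Min-cut edges: Depot→A (3), Depot→D (2), Depot→Port (10); capacity 3 + 2 + 10 = 15.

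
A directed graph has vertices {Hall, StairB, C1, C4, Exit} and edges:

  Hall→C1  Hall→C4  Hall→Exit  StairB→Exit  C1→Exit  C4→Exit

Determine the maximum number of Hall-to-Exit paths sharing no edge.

Assign every edge capacity 1; by Menger, the answer equals the max flow.
Path Hall→Exit (+1); total 1.
Path Hall→C1→Exit (+1); total 2.
Path Hall→C4→Exit (+1); total 3.
No residual Hall→Exit path; max flow = 3.
Certifying cut of size 3: {Hall→C1, Hall→C4, Hall→Exit}.

3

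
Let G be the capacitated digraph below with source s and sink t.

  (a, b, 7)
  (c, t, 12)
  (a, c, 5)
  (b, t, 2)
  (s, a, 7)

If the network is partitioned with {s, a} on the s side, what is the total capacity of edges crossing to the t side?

Edges leaving {s, a}: a→b (7), a→c (5).
Cut capacity = 7 + 5 = 12.

12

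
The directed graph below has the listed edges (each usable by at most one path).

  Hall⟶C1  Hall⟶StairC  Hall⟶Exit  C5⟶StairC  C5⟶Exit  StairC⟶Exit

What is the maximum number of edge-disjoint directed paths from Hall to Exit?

Assign every edge capacity 1; by Menger, the answer equals the max flow.
Path Hall→Exit (+1); total 1.
Path Hall→StairC→Exit (+1); total 2.
No residual Hall→Exit path; max flow = 2.
Certifying cut of size 2: {Hall→Exit, Hall→StairC}.

2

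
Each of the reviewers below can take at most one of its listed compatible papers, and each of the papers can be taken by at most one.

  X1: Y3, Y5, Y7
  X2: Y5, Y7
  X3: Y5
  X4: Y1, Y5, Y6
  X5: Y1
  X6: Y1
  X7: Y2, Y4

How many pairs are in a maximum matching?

6

Unit-capacity flow: source→left, listed edges, right→sink; max matching = max flow.
Augmenting path X1→Y3 (+1); matched 1.
Augmenting path X2→Y5 (+1); matched 2.
Augmenting path X4→Y1 (+1); matched 3.
Augmenting path X7→Y2 (+1); matched 4.
Augmenting path X3→Y5→X2→Y7 (+1); matched 5.
Augmenting path X5→Y1→X4→Y6 (+1); matched 6.
No augmenting path remains; maximum matching = 6.
König certificate: {X1, X2, X3, X4, X7, Y1} is a vertex cover of size 6 (every listed pair touches it), so no matching can be larger.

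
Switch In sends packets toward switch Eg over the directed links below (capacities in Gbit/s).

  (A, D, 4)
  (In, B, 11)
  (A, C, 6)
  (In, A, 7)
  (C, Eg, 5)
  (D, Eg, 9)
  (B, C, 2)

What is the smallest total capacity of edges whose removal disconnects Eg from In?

9

Augment In→A→C→Eg: bottleneck 5, flow now 5.
Augment In→A→D→Eg: bottleneck 2, flow now 7.
Augment In→B→C→A→D→Eg: bottleneck 2, flow now 9. (uses reverse residual edge)
No augmenting path remains; maximum flow = 9.
By max-flow min-cut, the minimum cut capacity equals the max flow.
In the residual graph, reachable from In: {In, B}.
Min-cut edges: In→A (7), B→C (2); capacity 7 + 2 = 9.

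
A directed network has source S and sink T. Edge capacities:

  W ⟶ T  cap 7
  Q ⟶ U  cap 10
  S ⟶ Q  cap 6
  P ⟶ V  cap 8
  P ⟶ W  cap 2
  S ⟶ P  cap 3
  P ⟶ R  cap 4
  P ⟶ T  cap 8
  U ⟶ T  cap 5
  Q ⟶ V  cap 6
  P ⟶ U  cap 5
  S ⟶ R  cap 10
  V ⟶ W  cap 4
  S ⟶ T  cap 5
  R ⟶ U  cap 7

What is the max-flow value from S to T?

Augment S→T: bottleneck 5, flow now 5.
Augment S→P→T: bottleneck 3, flow now 8.
Augment S→Q→U→T: bottleneck 5, flow now 13.
Augment S→Q→V→W→T: bottleneck 1, flow now 14.
Augment S→R→U→Q→V→W→T: bottleneck 3, flow now 17. (uses reverse residual edge)
No augmenting path remains; maximum flow = 17.
In the residual graph, reachable from S: {S, Q, R, U, V}.
Min-cut edges: S→P (3), S→T (5), U→T (5), V→W (4); capacity 3 + 5 + 5 + 4 = 17.
This cut is saturated, so no flow can exceed 17.

17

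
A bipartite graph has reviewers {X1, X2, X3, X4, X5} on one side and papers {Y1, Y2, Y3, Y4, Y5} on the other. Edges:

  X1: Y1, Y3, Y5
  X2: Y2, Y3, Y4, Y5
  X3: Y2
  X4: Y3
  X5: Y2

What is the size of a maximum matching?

Unit-capacity flow: source→left, listed edges, right→sink; max matching = max flow.
Augmenting path X1→Y1 (+1); matched 1.
Augmenting path X2→Y2 (+1); matched 2.
Augmenting path X4→Y3 (+1); matched 3.
Augmenting path X3→Y2→X2→Y4 (+1); matched 4.
No augmenting path remains; maximum matching = 4.
König certificate: {X1, X2, X4, Y2} is a vertex cover of size 4 (every listed pair touches it), so no matching can be larger.

4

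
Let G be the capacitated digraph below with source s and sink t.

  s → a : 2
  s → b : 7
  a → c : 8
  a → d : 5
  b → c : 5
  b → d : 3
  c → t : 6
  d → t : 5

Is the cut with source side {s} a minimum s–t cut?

Yes — it is a minimum cut (capacity 9).

Given cut capacity: 2 + 7 = 9.
Augment s→a→c→t: bottleneck 2, flow now 2.
Augment s→b→c→t: bottleneck 4, flow now 6.
Augment s→b→d→t: bottleneck 3, flow now 9.
No augmenting path remains; maximum flow = 9.
Cut capacity 9 equals the max flow, so it is a minimum cut.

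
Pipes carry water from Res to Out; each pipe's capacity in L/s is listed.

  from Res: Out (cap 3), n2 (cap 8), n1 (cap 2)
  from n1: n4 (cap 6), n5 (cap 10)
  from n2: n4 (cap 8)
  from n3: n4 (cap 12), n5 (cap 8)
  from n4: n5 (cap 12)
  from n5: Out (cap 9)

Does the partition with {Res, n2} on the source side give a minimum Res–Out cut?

Given cut capacity: 2 + 3 + 8 = 13.
Augment Res→Out: bottleneck 3, flow now 3.
Augment Res→n1→n5→Out: bottleneck 2, flow now 5.
Augment Res→n2→n4→n5→Out: bottleneck 7, flow now 12.
No augmenting path remains; maximum flow = 12.
In the residual graph, reachable from Res: {Res, n1, n2, n4, n5}.
Min-cut edges: Res→Out (3), n5→Out (9); capacity 3 + 9 = 12.
Cut capacity 13 exceeds the max flow 12, so it is not minimum.

No — its capacity is 13, but the minimum cut has capacity 12.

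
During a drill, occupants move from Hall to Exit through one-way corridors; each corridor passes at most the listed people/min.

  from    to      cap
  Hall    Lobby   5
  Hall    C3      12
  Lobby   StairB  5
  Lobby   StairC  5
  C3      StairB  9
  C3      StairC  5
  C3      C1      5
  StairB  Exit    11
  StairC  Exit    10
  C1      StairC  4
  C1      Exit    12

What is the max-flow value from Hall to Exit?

Augment Hall→Lobby→StairB→Exit: bottleneck 5, flow now 5.
Augment Hall→C3→StairB→Exit: bottleneck 6, flow now 11.
Augment Hall→C3→StairC→Exit: bottleneck 5, flow now 16.
Augment Hall→C3→C1→Exit: bottleneck 1, flow now 17.
No augmenting path remains; maximum flow = 17.
In the residual graph, reachable from Hall: {Hall}.
Min-cut edges: Hall→Lobby (5), Hall→C3 (12); capacity 5 + 12 = 17.
This cut is saturated, so no flow can exceed 17.

17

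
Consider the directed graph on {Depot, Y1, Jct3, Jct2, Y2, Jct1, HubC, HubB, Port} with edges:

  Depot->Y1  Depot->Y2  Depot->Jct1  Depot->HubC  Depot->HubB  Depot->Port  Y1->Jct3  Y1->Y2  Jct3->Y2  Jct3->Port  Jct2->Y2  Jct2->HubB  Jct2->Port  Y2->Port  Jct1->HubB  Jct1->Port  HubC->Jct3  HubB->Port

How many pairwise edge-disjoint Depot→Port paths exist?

Assign every edge capacity 1; by Menger, the answer equals the max flow.
Path Depot→Port (+1); total 1.
Path Depot→Y2→Port (+1); total 2.
Path Depot→Jct1→Port (+1); total 3.
Path Depot→HubB→Port (+1); total 4.
Path Depot→Y1→Jct3→Port (+1); total 5.
No residual Depot→Port path; max flow = 5.
Certifying cut of size 5: {Depot→HubB, Depot→Jct1, Depot→Port, Jct3→Port, Y2→Port}.

5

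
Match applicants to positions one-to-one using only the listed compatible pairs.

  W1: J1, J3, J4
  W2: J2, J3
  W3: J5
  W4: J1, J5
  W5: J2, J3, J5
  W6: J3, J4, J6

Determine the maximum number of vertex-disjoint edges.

Unit-capacity flow: source→left, listed edges, right→sink; max matching = max flow.
Augmenting path W1→J1 (+1); matched 1.
Augmenting path W2→J2 (+1); matched 2.
Augmenting path W3→J5 (+1); matched 3.
Augmenting path W5→J3 (+1); matched 4.
Augmenting path W6→J4 (+1); matched 5.
Augmenting path W4→J1→W1→J4→W6→J6 (+1); matched 6.
No augmenting path remains; maximum matching = 6.
König certificate: {W1, W2, W3, W4, W5, W6} is a vertex cover of size 6 (every listed pair touches it), so no matching can be larger.

6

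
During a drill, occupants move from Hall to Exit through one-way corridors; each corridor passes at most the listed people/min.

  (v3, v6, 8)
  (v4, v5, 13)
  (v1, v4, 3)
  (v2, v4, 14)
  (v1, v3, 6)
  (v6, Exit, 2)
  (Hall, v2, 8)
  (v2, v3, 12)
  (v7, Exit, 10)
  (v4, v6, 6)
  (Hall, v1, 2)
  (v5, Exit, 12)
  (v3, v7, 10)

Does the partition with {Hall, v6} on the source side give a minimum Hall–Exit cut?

Given cut capacity: 2 + 8 + 2 = 12.
Augment Hall→v1→v3→v6→Exit: bottleneck 2, flow now 2.
Augment Hall→v2→v3→v7→Exit: bottleneck 8, flow now 10.
No augmenting path remains; maximum flow = 10.
In the residual graph, reachable from Hall: {Hall}.
Min-cut edges: Hall→v1 (2), Hall→v2 (8); capacity 2 + 8 = 10.
Cut capacity 12 exceeds the max flow 10, so it is not minimum.

No — its capacity is 12, but the minimum cut has capacity 10.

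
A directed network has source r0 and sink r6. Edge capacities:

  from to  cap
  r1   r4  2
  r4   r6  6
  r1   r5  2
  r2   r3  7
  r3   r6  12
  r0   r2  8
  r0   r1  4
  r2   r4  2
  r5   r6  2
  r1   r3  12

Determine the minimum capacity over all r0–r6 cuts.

Augment r0→r1→r3→r6: bottleneck 4, flow now 4.
Augment r0→r2→r3→r6: bottleneck 7, flow now 11.
Augment r0→r2→r4→r6: bottleneck 1, flow now 12.
No augmenting path remains; maximum flow = 12.
By max-flow min-cut, the minimum cut capacity equals the max flow.
In the residual graph, reachable from r0: {r0}.
Min-cut edges: r0→r1 (4), r0→r2 (8); capacity 4 + 8 = 12.

12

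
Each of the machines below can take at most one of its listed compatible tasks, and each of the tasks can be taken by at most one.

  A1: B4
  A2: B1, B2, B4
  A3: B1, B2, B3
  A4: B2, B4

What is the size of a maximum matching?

4

Unit-capacity flow: source→left, listed edges, right→sink; max matching = max flow.
Augmenting path A1→B4 (+1); matched 1.
Augmenting path A2→B1 (+1); matched 2.
Augmenting path A3→B2 (+1); matched 3.
Augmenting path A4→B2→A3→B3 (+1); matched 4.
No augmenting path remains; maximum matching = 4.
König certificate: {A1, A2, A3, A4} is a vertex cover of size 4 (every listed pair touches it), so no matching can be larger.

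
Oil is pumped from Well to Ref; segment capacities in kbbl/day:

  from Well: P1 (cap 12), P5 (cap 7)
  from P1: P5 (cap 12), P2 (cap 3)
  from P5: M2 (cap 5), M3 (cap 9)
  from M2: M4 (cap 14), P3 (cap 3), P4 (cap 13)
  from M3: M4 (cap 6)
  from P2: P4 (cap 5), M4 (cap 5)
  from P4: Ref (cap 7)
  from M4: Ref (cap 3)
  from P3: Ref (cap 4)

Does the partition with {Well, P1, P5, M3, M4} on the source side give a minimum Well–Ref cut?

Yes — it is a minimum cut (capacity 11).

Given cut capacity: 3 + 5 + 3 = 11.
Augment Well→P1→P2→P4→Ref: bottleneck 3, flow now 3.
Augment Well→P5→M2→P4→Ref: bottleneck 4, flow now 7.
Augment Well→P5→M2→M4→Ref: bottleneck 1, flow now 8.
Augment Well→P5→M3→M4→Ref: bottleneck 2, flow now 10.
Augment Well→P1→P5→M3→M4→M2→P3→Ref: bottleneck 1, flow now 11. (uses reverse residual edge)
No augmenting path remains; maximum flow = 11.
Cut capacity 11 equals the max flow, so it is a minimum cut.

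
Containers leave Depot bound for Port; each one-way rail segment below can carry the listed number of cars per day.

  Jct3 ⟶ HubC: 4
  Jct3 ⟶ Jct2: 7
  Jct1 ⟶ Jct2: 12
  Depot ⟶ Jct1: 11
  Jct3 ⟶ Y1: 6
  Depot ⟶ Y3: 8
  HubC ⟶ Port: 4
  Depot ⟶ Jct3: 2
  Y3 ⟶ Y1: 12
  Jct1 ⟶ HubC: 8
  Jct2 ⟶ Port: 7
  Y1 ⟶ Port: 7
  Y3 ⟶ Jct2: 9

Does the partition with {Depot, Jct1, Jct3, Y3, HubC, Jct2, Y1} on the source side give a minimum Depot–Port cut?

Yes — it is a minimum cut (capacity 18).

Given cut capacity: 4 + 7 + 7 = 18.
Augment Depot→Jct1→HubC→Port: bottleneck 4, flow now 4.
Augment Depot→Jct1→Jct2→Port: bottleneck 7, flow now 11.
Augment Depot→Jct3→Y1→Port: bottleneck 2, flow now 13.
Augment Depot→Y3→Y1→Port: bottleneck 5, flow now 18.
No augmenting path remains; maximum flow = 18.
Cut capacity 18 equals the max flow, so it is a minimum cut.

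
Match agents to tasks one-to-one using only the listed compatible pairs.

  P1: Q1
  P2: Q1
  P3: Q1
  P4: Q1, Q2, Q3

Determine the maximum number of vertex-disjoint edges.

Unit-capacity flow: source→left, listed edges, right→sink; max matching = max flow.
Augmenting path P1→Q1 (+1); matched 1.
Augmenting path P4→Q2 (+1); matched 2.
No augmenting path remains; maximum matching = 2.
König certificate: {P4, Q1} is a vertex cover of size 2 (every listed pair touches it), so no matching can be larger.

2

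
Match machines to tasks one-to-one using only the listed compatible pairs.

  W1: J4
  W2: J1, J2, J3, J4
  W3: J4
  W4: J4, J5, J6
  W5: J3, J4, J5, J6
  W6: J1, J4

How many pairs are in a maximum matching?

5

Unit-capacity flow: source→left, listed edges, right→sink; max matching = max flow.
Augmenting path W1→J4 (+1); matched 1.
Augmenting path W2→J1 (+1); matched 2.
Augmenting path W4→J5 (+1); matched 3.
Augmenting path W5→J3 (+1); matched 4.
Augmenting path W6→J1→W2→J2 (+1); matched 5.
No augmenting path remains; maximum matching = 5.
König certificate: {W2, W4, W5, W6, J4} is a vertex cover of size 5 (every listed pair touches it), so no matching can be larger.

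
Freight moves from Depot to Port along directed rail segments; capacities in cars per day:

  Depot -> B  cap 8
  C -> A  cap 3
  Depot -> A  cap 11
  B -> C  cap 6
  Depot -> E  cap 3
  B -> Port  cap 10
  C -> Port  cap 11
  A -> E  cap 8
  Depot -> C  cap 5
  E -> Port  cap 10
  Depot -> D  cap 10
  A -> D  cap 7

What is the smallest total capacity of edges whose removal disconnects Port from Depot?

Augment Depot→B→Port: bottleneck 8, flow now 8.
Augment Depot→C→Port: bottleneck 5, flow now 13.
Augment Depot→E→Port: bottleneck 3, flow now 16.
Augment Depot→A→E→Port: bottleneck 7, flow now 23.
No augmenting path remains; maximum flow = 23.
By max-flow min-cut, the minimum cut capacity equals the max flow.
In the residual graph, reachable from Depot: {Depot, A, D, E}.
Min-cut edges: Depot→B (8), Depot→C (5), E→Port (10); capacity 8 + 5 + 10 = 23.

23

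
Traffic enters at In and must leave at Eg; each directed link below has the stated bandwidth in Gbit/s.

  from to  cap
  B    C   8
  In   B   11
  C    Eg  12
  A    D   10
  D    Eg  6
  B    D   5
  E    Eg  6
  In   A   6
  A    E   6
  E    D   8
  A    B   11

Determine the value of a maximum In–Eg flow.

Augment In→A→D→Eg: bottleneck 6, flow now 6.
Augment In→B→C→Eg: bottleneck 8, flow now 14.
Augment In→B→D→A→E→Eg: bottleneck 3, flow now 17. (uses reverse residual edge)
No augmenting path remains; maximum flow = 17.
In the residual graph, reachable from In: {In}.
Min-cut edges: In→A (6), In→B (11); capacity 6 + 11 = 17.
This cut is saturated, so no flow can exceed 17.

17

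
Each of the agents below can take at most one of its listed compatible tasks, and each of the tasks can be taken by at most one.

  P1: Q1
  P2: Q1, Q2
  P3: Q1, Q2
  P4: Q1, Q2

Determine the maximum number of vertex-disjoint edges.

Unit-capacity flow: source→left, listed edges, right→sink; max matching = max flow.
Augmenting path P1→Q1 (+1); matched 1.
Augmenting path P2→Q2 (+1); matched 2.
No augmenting path remains; maximum matching = 2.
König certificate: {Q1, Q2} is a vertex cover of size 2 (every listed pair touches it), so no matching can be larger.

2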